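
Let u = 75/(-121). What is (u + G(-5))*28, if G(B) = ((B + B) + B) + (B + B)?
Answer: -86800/121 ≈ -717.36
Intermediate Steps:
u = -75/121 (u = 75*(-1/121) = -75/121 ≈ -0.61983)
G(B) = 5*B (G(B) = (2*B + B) + 2*B = 3*B + 2*B = 5*B)
(u + G(-5))*28 = (-75/121 + 5*(-5))*28 = (-75/121 - 25)*28 = -3100/121*28 = -86800/121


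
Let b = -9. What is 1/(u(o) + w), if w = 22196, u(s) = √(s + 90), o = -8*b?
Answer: 11098/246331127 - 9*√2/492662254 ≈ 4.5027e-5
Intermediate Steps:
o = 72 (o = -8*(-9) = 72)
u(s) = √(90 + s)
1/(u(o) + w) = 1/(√(90 + 72) + 22196) = 1/(√162 + 22196) = 1/(9*√2 + 22196) = 1/(22196 + 9*√2)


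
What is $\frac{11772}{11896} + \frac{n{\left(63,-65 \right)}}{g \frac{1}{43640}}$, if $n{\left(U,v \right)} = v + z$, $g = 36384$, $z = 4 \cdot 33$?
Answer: $\frac{550168577}{6762876} \approx 81.351$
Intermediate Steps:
$z = 132$
$n{\left(U,v \right)} = 132 + v$ ($n{\left(U,v \right)} = v + 132 = 132 + v$)
$\frac{11772}{11896} + \frac{n{\left(63,-65 \right)}}{g \frac{1}{43640}} = \frac{11772}{11896} + \frac{132 - 65}{36384 \cdot \frac{1}{43640}} = 11772 \cdot \frac{1}{11896} + \frac{67}{36384 \cdot \frac{1}{43640}} = \frac{2943}{2974} + \frac{67}{\frac{4548}{5455}} = \frac{2943}{2974} + 67 \cdot \frac{5455}{4548} = \frac{2943}{2974} + \frac{365485}{4548} = \frac{550168577}{6762876}$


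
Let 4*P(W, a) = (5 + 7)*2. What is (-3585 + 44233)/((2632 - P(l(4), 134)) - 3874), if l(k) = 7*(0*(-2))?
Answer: -5081/156 ≈ -32.570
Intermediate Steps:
l(k) = 0 (l(k) = 7*0 = 0)
P(W, a) = 6 (P(W, a) = ((5 + 7)*2)/4 = (12*2)/4 = (1/4)*24 = 6)
(-3585 + 44233)/((2632 - P(l(4), 134)) - 3874) = (-3585 + 44233)/((2632 - 1*6) - 3874) = 40648/((2632 - 6) - 3874) = 40648/(2626 - 3874) = 40648/(-1248) = 40648*(-1/1248) = -5081/156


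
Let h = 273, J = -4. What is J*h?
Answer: -1092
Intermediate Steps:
J*h = -4*273 = -1092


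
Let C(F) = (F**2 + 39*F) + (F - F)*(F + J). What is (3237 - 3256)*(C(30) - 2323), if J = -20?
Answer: 4807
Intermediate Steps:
C(F) = F**2 + 39*F (C(F) = (F**2 + 39*F) + (F - F)*(F - 20) = (F**2 + 39*F) + 0*(-20 + F) = (F**2 + 39*F) + 0 = F**2 + 39*F)
(3237 - 3256)*(C(30) - 2323) = (3237 - 3256)*(30*(39 + 30) - 2323) = -19*(30*69 - 2323) = -19*(2070 - 2323) = -19*(-253) = 4807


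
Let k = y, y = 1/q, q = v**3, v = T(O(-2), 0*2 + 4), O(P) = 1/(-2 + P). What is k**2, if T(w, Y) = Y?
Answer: 1/4096 ≈ 0.00024414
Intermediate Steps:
v = 4 (v = 0*2 + 4 = 0 + 4 = 4)
q = 64 (q = 4**3 = 64)
y = 1/64 ≈ 0.015625
k = 1/64 ≈ 0.015625
k**2 = (1/64)**2 = 1/4096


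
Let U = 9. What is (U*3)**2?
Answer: 729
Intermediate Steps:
(U*3)**2 = (9*3)**2 = 27**2 = 729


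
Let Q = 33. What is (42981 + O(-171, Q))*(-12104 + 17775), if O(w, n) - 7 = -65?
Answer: 243416333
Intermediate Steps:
O(w, n) = -58 (O(w, n) = 7 - 65 = -58)
(42981 + O(-171, Q))*(-12104 + 17775) = (42981 - 58)*(-12104 + 17775) = 42923*5671 = 243416333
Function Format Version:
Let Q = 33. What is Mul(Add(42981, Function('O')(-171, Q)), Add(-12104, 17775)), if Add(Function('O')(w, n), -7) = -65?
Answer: 243416333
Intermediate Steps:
Function('O')(w, n) = -58 (Function('O')(w, n) = Add(7, -65) = -58)
Mul(Add(42981, Function('O')(-171, Q)), Add(-12104, 17775)) = Mul(Add(42981, -58), Add(-12104, 17775)) = Mul(42923, 5671) = 243416333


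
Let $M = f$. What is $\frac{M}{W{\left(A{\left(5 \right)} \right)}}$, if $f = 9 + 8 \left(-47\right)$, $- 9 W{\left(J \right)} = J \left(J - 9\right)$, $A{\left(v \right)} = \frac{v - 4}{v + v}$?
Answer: $- \frac{330300}{89} \approx -3711.2$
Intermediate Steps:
$A{\left(v \right)} = \frac{-4 + v}{2 v}$
$W{\left(J \right)} = - \frac{J \left(-9 + J\right)}{9}$ ($W{\left(J \right)} = - \frac{J \left(J - 9\right)}{9} = - \frac{J \left(-9 + J\right)}{9}$)
$f = -367$ ($f = 9 - 376 = -367$)
$M = -367$
$\frac{M}{W{\left(A{\left(5 \right)} \right)}} = - \frac{367}{\frac{1}{9} \frac{-4 + 5}{2 \cdot 5} \left(9 - \frac{-4 + 5}{2 \cdot 5}\right)} = - \frac{367}{\frac{1}{9} \cdot \frac{1}{2} \cdot \frac{1}{5} \cdot 1 \left(9 - \frac{1}{2} \cdot \frac{1}{5} \cdot 1\right)} = - \frac{367}{\frac{1}{9} \cdot \frac{1}{10} \left(9 - \frac{1}{10}\right)} = - \frac{367}{\frac{1}{9} \cdot \frac{1}{10} \cdot \frac{89}{10}} = - \frac{367}{\frac{89}{900}} = \left(-367\right) \frac{900}{89} = - \frac{330300}{89}$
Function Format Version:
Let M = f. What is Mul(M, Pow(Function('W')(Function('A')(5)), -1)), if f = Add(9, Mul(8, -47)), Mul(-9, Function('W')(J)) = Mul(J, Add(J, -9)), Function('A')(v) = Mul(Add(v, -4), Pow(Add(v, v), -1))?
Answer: Rational(-330300, 89) ≈ -3711.2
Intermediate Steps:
Function('A')(v) = Mul(Rational(1, 2), Pow(v, -1), Add(-4, v)) (Function('A')(v) = Mul(Add(-4, v), Pow(Mul(2, v), -1)) = Mul(Add(-4, v), Mul(Rational(1, 2), Pow(v, -1))) = Mul(Rational(1, 2), Pow(v, -1), Add(-4, v)))
Function('W')(J) = Mul(Rational(-1, 9), J, Add(-9, J)) (Function('W')(J) = Mul(Rational(-1, 9), Mul(J, Add(J, -9))) = Mul(Rational(-1, 9), Mul(J, Add(-9, J))) = Mul(Rational(-1, 9), J, Add(-9, J)))
f = -367 (f = Add(9, -376) = -367)
M = -367
Mul(M, Pow(Function('W')(Function('A')(5)), -1)) = Mul(-367, Pow(Mul(Rational(1, 9), Mul(Rational(1, 2), Pow(5, -1), Add(-4, 5)), Add(9, Mul(-1, Mul(Rational(1, 2), Pow(5, -1), Add(-4, 5))))), -1)) = Mul(-367, Pow(Mul(Rational(1, 9), Mul(Rational(1, 2), Rational(1, 5), 1), Add(9, Mul(-1, Mul(Rational(1, 2), Rational(1, 5), 1)))), -1)) = Mul(-367, Pow(Mul(Rational(1, 9), Rational(1, 10), Add(9, Mul(-1, Rational(1, 10)))), -1)) = Mul(-367, Pow(Mul(Rational(1, 9), Rational(1, 10), Add(9, Rational(-1, 10))), -1)) = Mul(-367, Pow(Mul(Rational(1, 9), Rational(1, 10), Rational(89, 10)), -1)) = Mul(-367, Pow(Rational(89, 900), -1)) = Mul(-367, Rational(900, 89)) = Rational(-330300, 89)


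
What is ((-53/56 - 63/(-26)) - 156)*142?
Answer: -7987003/364 ≈ -21942.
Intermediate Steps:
((-53/56 - 63/(-26)) - 156)*142 = ((-53*1/56 - 63*(-1/26)) - 156)*142 = ((-53/56 + 63/26) - 156)*142 = (1075/728 - 156)*142 = -112493/728*142 = -7987003/364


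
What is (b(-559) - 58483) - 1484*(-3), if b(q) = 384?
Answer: -53647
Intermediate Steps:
(b(-559) - 58483) - 1484*(-3) = (384 - 58483) - 1484*(-3) = -58099 + 4452 = -53647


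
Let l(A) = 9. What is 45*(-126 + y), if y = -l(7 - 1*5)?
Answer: -6075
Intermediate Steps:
y = -9 (y = -1*9 = -9)
45*(-126 + y) = 45*(-126 - 9) = 45*(-135) = -6075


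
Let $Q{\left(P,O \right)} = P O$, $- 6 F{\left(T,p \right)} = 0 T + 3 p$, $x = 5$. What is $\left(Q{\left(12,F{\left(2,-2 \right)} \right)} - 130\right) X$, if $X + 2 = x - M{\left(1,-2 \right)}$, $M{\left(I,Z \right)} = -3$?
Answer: $-708$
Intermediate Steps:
$F{\left(T,p \right)} = - \frac{p}{2}$ ($F{\left(T,p \right)} = - \frac{0 T + 3 p}{6} = - \frac{0 + 3 p}{6} = - \frac{3 p}{6} = - \frac{p}{2}$)
$Q{\left(P,O \right)} = O P$
$X = 6$ ($X = -2 + \left(5 - -3\right) = -2 + \left(5 + 3\right) = -2 + 8 = 6$)
$\left(Q{\left(12,F{\left(2,-2 \right)} \right)} - 130\right) X = \left(\left(- \frac{1}{2}\right) \left(-2\right) 12 - 130\right) 6 = \left(1 \cdot 12 - 130\right) 6 = \left(12 - 130\right) 6 = \left(-118\right) 6 = -708$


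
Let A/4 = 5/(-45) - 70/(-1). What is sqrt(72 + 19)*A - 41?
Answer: -41 + 2516*sqrt(91)/9 ≈ 2625.8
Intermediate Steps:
A = 2516/9 (A = 4*(5/(-45) - 70/(-1)) = 4*(5*(-1/45) - 70*(-1)) = 4*(-1/9 + 70) = 4*(629/9) = 2516/9 ≈ 279.56)
sqrt(72 + 19)*A - 41 = sqrt(72 + 19)*(2516/9) - 41 = sqrt(91)*(2516/9) - 41 = 2516*sqrt(91)/9 - 41 = -41 + 2516*sqrt(91)/9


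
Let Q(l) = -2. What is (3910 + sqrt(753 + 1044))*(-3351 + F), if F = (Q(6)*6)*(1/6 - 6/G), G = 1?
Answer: -12828710 - 3281*sqrt(1797) ≈ -1.2968e+7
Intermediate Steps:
F = 70 (F = (-2*6)*(1/6 - 6/1) = -12*(1*(1/6) - 6*1) = -12*(1/6 - 6) = -12*(-35/6) = 70)
(3910 + sqrt(753 + 1044))*(-3351 + F) = (3910 + sqrt(753 + 1044))*(-3351 + 70) = (3910 + sqrt(1797))*(-3281) = -12828710 - 3281*sqrt(1797)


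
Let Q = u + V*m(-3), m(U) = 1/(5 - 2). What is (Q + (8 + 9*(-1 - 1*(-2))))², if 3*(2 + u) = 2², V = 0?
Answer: 2401/9 ≈ 266.78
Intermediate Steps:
u = -⅔ (u = -2 + (⅓)*2² = -2 + (⅓)*4 = -2 + 4/3 = -⅔ ≈ -0.66667)
m(U) = ⅓ (m(U) = 1/3 = ⅓)
Q = -⅔ (Q = -⅔ + 0*(⅓) = -⅔ + 0 = -⅔ ≈ -0.66667)
(Q + (8 + 9*(-1 - 1*(-2))))² = (-⅔ + (8 + 9*(-1 - 1*(-2))))² = (-⅔ + (8 + 9*(-1 + 2)))² = (-⅔ + (8 + 9*1))² = (-⅔ + (8 + 9))² = (-⅔ + 17)² = (49/3)² = 2401/9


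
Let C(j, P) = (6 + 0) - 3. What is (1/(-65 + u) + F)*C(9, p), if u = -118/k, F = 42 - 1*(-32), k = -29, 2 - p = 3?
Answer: 130729/589 ≈ 221.95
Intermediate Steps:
p = -1 (p = 2 - 1*3 = 2 - 3 = -1)
C(j, P) = 3 (C(j, P) = 6 - 3 = 3)
F = 74 (F = 42 + 32 = 74)
u = 118/29 (u = -118/(-29) = -118*(-1/29) = 118/29 ≈ 4.0690)
(1/(-65 + u) + F)*C(9, p) = (1/(-65 + 118/29) + 74)*3 = (1/(-1767/29) + 74)*3 = (-29/1767 + 74)*3 = (130729/1767)*3 = 130729/589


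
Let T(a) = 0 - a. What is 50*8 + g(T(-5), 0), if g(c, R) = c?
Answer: 405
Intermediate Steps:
T(a) = -a
50*8 + g(T(-5), 0) = 50*8 - 1*(-5) = 400 + 5 = 405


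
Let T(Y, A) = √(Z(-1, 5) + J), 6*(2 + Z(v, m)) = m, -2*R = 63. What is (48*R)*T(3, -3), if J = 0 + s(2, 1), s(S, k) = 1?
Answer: -252*I*√6 ≈ -617.27*I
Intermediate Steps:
R = -63/2 (R = -½*63 = -63/2 ≈ -31.500)
Z(v, m) = -2 + m/6
J = 1 (J = 0 + 1 = 1)
T(Y, A) = I*√6/6 (T(Y, A) = √((-2 + (⅙)*5) + 1) = √((-2 + ⅚) + 1) = √(-7/6 + 1) = √(-⅙) = I*√6/6)
(48*R)*T(3, -3) = (48*(-63/2))*(I*√6/6) = -252*I*√6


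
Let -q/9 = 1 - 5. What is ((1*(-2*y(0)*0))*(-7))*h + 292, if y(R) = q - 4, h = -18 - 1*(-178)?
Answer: 292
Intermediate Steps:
q = 36 (q = -9*(1 - 5) = -9*(-4) = 36)
h = 160 (h = -18 + 178 = 160)
y(R) = 32 (y(R) = 36 - 4 = 32)
((1*(-2*y(0)*0))*(-7))*h + 292 = ((1*(-2*32*0))*(-7))*160 + 292 = ((1*(-64*0))*(-7))*160 + 292 = ((1*0)*(-7))*160 + 292 = (0*(-7))*160 + 292 = 0*160 + 292 = 0 + 292 = 292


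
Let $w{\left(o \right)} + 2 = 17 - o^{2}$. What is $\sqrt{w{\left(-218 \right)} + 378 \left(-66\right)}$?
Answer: $i \sqrt{72457} \approx 269.18 i$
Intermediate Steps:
$w{\left(o \right)} = 15 - o^{2}$ ($w{\left(o \right)} = -2 - \left(-17 + o^{2}\right) = 15 - o^{2}$)
$\sqrt{w{\left(-218 \right)} + 378 \left(-66\right)} = \sqrt{\left(15 - \left(-218\right)^{2}\right) + 378 \left(-66\right)} = \sqrt{\left(15 - 47524\right) - 24948} = \sqrt{-47509 - 24948} = \sqrt{-72457} = i \sqrt{72457}$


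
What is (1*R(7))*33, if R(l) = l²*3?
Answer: 4851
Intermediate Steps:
R(l) = 3*l²
(1*R(7))*33 = (1*(3*7²))*33 = (1*(3*49))*33 = (1*147)*33 = 147*33 = 4851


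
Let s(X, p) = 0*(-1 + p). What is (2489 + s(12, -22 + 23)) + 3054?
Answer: 5543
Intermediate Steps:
s(X, p) = 0
(2489 + s(12, -22 + 23)) + 3054 = (2489 + 0) + 3054 = 2489 + 3054 = 5543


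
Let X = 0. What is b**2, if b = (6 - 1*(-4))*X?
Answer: 0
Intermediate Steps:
b = 0 (b = (6 - 1*(-4))*0 = (6 + 4)*0 = 10*0 = 0)
b**2 = 0**2 = 0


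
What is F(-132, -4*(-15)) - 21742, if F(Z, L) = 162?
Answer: -21580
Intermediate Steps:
F(-132, -4*(-15)) - 21742 = 162 - 21742 = -21580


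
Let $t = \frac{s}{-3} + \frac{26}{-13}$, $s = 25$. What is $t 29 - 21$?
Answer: $- \frac{962}{3} \approx -320.67$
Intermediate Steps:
$t = - \frac{31}{3}$ ($t = \frac{25}{-3} + \frac{26}{-13} = 25 \left(- \frac{1}{3}\right) + 26 \left(- \frac{1}{13}\right) = - \frac{25}{3} - 2 = - \frac{31}{3} \approx -10.333$)
$t 29 - 21 = \left(- \frac{31}{3}\right) 29 - 21 = - \frac{899}{3} - 21 = - \frac{962}{3}$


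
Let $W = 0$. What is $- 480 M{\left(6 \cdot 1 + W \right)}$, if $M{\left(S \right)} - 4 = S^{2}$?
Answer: $-19200$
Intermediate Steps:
$M{\left(S \right)} = 4 + S^{2}$
$- 480 M{\left(6 \cdot 1 + W \right)} = - 480 \left(4 + \left(6 \cdot 1 + 0\right)^{2}\right) = - 480 \left(4 + \left(6 + 0\right)^{2}\right) = - 480 \left(4 + 6^{2}\right) = - 480 \left(4 + 36\right) = \left(-480\right) 40 = -19200$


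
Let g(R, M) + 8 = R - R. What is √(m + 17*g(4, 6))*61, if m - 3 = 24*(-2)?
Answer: 61*I*√181 ≈ 820.67*I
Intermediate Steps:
g(R, M) = -8 (g(R, M) = -8 + (R - R) = -8 + 0 = -8)
m = -45 (m = 3 + 24*(-2) = 3 - 48 = -45)
√(m + 17*g(4, 6))*61 = √(-45 + 17*(-8))*61 = √(-45 - 136)*61 = √(-181)*61 = (I*√181)*61 = 61*I*√181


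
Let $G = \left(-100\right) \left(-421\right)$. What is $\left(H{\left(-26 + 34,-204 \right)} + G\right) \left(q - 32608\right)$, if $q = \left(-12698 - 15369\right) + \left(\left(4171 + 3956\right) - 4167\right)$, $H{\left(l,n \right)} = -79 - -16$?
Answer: $-2384128455$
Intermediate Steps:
$H{\left(l,n \right)} = -63$ ($H{\left(l,n \right)} = -79 + 16 = -63$)
$G = 42100$
$q = -24107$ ($q = -28067 + \left(8127 - 4167\right) = -28067 + 3960 = -24107$)
$\left(H{\left(-26 + 34,-204 \right)} + G\right) \left(q - 32608\right) = \left(-63 + 42100\right) \left(-24107 - 32608\right) = 42037 \left(-56715\right) = -2384128455$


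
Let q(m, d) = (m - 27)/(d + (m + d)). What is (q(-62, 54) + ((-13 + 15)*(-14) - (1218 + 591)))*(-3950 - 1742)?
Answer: 240745986/23 ≈ 1.0467e+7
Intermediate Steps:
q(m, d) = (-27 + m)/(m + 2*d) (q(m, d) = (-27 + m)/(d + (d + m)) = (-27 + m)/(m + 2*d))
(q(-62, 54) + ((-13 + 15)*(-14) - (1218 + 591)))*(-3950 - 1742) = ((-27 - 62)/(-62 + 2*54) + ((-13 + 15)*(-14) - (1218 + 591)))*(-3950 - 1742) = (-89/(-62 + 108) + (2*(-14) - 1*1809))*(-5692) = (-89/46 + (-28 - 1809))*(-5692) = ((1/46)*(-89) - 1837)*(-5692) = (-89/46 - 1837)*(-5692) = -84591/46*(-5692) = 240745986/23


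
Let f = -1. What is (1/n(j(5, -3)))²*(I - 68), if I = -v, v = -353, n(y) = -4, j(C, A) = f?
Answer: 285/16 ≈ 17.813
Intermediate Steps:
j(C, A) = -1
I = 353 (I = -1*(-353) = 353)
(1/n(j(5, -3)))²*(I - 68) = (1/(-4))²*(353 - 68) = (-¼)²*285 = (1/16)*285 = 285/16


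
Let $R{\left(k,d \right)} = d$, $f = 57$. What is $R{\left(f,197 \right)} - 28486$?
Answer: $-28289$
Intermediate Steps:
$R{\left(f,197 \right)} - 28486 = 197 - 28486 = -28289$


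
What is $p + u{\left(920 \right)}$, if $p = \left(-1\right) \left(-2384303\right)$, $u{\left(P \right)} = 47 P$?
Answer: $2427543$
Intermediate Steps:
$p = 2384303$
$p + u{\left(920 \right)} = 2384303 + 47 \cdot 920 = 2384303 + 43240 = 2427543$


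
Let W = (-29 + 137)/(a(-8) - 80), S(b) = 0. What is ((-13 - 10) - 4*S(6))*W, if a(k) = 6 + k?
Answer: 1242/41 ≈ 30.293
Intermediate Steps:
W = -54/41 (W = (-29 + 137)/((6 - 8) - 80) = 108/(-2 - 80) = 108/(-82) = 108*(-1/82) = -54/41 ≈ -1.3171)
((-13 - 10) - 4*S(6))*W = ((-13 - 10) - 4*0)*(-54/41) = (-23 + 0)*(-54/41) = -23*(-54/41) = 1242/41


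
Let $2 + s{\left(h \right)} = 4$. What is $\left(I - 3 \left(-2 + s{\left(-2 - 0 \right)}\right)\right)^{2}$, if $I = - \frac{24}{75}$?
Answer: $\frac{64}{625} \approx 0.1024$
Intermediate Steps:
$s{\left(h \right)} = 2$ ($s{\left(h \right)} = -2 + 4 = 2$)
$I = - \frac{8}{25}$ ($I = \left(-24\right) \frac{1}{75} = - \frac{8}{25} \approx -0.32$)
$\left(I - 3 \left(-2 + s{\left(-2 - 0 \right)}\right)\right)^{2} = \left(- \frac{8}{25} - 3 \left(-2 + 2\right)\right)^{2} = \left(- \frac{8}{25} - 0\right)^{2} = \left(- \frac{8}{25} + 0\right)^{2} = \left(- \frac{8}{25}\right)^{2} = \frac{64}{625}$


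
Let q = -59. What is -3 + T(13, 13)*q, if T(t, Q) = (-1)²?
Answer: -62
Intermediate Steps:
T(t, Q) = 1
-3 + T(13, 13)*q = -3 + 1*(-59) = -3 - 59 = -62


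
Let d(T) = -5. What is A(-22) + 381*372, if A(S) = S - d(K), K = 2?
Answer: 141715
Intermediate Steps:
A(S) = 5 + S (A(S) = S - 1*(-5) = S + 5 = 5 + S)
A(-22) + 381*372 = (5 - 22) + 381*372 = -17 + 141732 = 141715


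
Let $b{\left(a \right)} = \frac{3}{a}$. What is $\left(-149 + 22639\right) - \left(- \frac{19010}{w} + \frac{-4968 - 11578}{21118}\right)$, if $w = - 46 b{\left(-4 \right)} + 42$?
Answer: $\frac{36735921179}{1615527} \approx 22739.0$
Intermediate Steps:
$w = \frac{153}{2}$ ($w = - 46 \frac{3}{-4} + 42 = - 46 \cdot 3 \left(- \frac{1}{4}\right) + 42 = \left(-46\right) \left(- \frac{3}{4}\right) + 42 = \frac{69}{2} + 42 = \frac{153}{2} \approx 76.5$)
$\left(-149 + 22639\right) - \left(- \frac{19010}{w} + \frac{-4968 - 11578}{21118}\right) = \left(-149 + 22639\right) - \left(- \frac{19010}{\frac{153}{2}} + \frac{-4968 - 11578}{21118}\right) = 22490 - \left(\left(-19010\right) \frac{2}{153} - \frac{8273}{10559}\right) = 22490 - \left(- \frac{38020}{153} - \frac{8273}{10559}\right) = 22490 - - \frac{402718949}{1615527} = 22490 + \frac{402718949}{1615527} = \frac{36735921179}{1615527}$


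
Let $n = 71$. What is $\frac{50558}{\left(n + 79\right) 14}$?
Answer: $\frac{25279}{1050} \approx 24.075$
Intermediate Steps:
$\frac{50558}{\left(n + 79\right) 14} = \frac{50558}{\left(71 + 79\right) 14} = \frac{50558}{150 \cdot 14} = \frac{50558}{2100} = 50558 \cdot \frac{1}{2100} = \frac{25279}{1050}$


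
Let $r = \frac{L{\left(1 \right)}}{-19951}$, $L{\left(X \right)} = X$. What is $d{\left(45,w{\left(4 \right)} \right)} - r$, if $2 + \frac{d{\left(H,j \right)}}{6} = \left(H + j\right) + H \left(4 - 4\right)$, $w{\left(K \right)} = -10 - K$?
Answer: $\frac{3471475}{19951} \approx 174.0$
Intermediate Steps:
$d{\left(H,j \right)} = -12 + 6 H + 6 j$ ($d{\left(H,j \right)} = -12 + 6 \left(\left(H + j\right) + H \left(4 - 4\right)\right) = -12 + 6 \left(\left(H + j\right) + H 0\right) = -12 + 6 \left(\left(H + j\right) + 0\right) = -12 + 6 \left(H + j\right) = -12 + \left(6 H + 6 j\right) = -12 + 6 H + 6 j$)
$r = - \frac{1}{19951}$ ($r = 1 \frac{1}{-19951} = 1 \left(- \frac{1}{19951}\right) = - \frac{1}{19951} \approx -5.0123 \cdot 10^{-5}$)
$d{\left(45,w{\left(4 \right)} \right)} - r = \left(-12 + 6 \cdot 45 + 6 \left(-10 - 4\right)\right) - - \frac{1}{19951} = \left(-12 + 270 + 6 \left(-10 - 4\right)\right) + \frac{1}{19951} = \left(-12 + 270 + 6 \left(-14\right)\right) + \frac{1}{19951} = \left(-12 + 270 - 84\right) + \frac{1}{19951} = 174 + \frac{1}{19951} = \frac{3471475}{19951}$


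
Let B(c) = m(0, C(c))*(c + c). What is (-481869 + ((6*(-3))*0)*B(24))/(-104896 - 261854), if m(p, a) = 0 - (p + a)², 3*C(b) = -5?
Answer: 53541/40750 ≈ 1.3139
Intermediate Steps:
C(b) = -5/3 (C(b) = (⅓)*(-5) = -5/3)
m(p, a) = -(a + p)² (m(p, a) = 0 - (a + p)² = -(a + p)²)
B(c) = -50*c/9 (B(c) = (-(-5/3 + 0)²)*(c + c) = (-(-5/3)²)*(2*c) = (-1*25/9)*(2*c) = -50*c/9)
(-481869 + ((6*(-3))*0)*B(24))/(-104896 - 261854) = (-481869 + ((6*(-3))*0)*(-50/9*24))/(-104896 - 261854) = (-481869 - 18*0*(-400/3))/(-366750) = (-481869 + 0*(-400/3))*(-1/366750) = (-481869 + 0)*(-1/366750) = -481869*(-1/366750) = 53541/40750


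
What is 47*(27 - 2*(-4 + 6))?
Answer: 1081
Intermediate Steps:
47*(27 - 2*(-4 + 6)) = 47*(27 - 2*2) = 47*(27 - 4) = 47*23 = 1081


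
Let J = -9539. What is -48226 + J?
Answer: -57765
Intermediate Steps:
-48226 + J = -48226 - 9539 = -57765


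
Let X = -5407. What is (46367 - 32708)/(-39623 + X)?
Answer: -4553/15010 ≈ -0.30333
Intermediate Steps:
(46367 - 32708)/(-39623 + X) = (46367 - 32708)/(-39623 - 5407) = 13659/(-45030) = 13659*(-1/45030) = -4553/15010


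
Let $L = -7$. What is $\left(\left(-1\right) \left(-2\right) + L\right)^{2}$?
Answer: $25$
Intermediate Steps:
$\left(\left(-1\right) \left(-2\right) + L\right)^{2} = \left(\left(-1\right) \left(-2\right) - 7\right)^{2} = \left(2 - 7\right)^{2} = \left(-5\right)^{2} = 25$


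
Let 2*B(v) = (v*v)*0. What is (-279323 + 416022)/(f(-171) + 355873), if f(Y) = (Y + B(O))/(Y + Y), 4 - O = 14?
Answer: 273398/711747 ≈ 0.38412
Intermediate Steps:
O = -10 (O = 4 - 1*14 = 4 - 14 = -10)
B(v) = 0 (B(v) = ((v*v)*0)/2 = (v**2*0)/2 = (1/2)*0 = 0)
f(Y) = 1/2 (f(Y) = (Y + 0)/(Y + Y) = Y/((2*Y)) = Y*(1/(2*Y)) = 1/2)
(-279323 + 416022)/(f(-171) + 355873) = (-279323 + 416022)/(1/2 + 355873) = 136699/(711747/2) = 136699*(2/711747) = 273398/711747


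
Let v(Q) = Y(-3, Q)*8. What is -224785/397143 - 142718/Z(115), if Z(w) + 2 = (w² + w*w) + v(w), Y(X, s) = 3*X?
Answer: -10434730639/1745840628 ≈ -5.9769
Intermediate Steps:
v(Q) = -72 (v(Q) = (3*(-3))*8 = -9*8 = -72)
Z(w) = -74 + 2*w² (Z(w) = -2 + ((w² + w*w) - 72) = -2 + ((w² + w²) - 72) = -2 + (2*w² - 72) = -2 + (-72 + 2*w²) = -74 + 2*w²)
-224785/397143 - 142718/Z(115) = -224785/397143 - 142718/(-74 + 2*115²) = -224785*1/397143 - 142718/(-74 + 2*13225) = -224785/397143 - 142718/(-74 + 26450) = -224785/397143 - 142718/26376 = -224785/397143 - 142718*1/26376 = -224785/397143 - 71359/13188 = -10434730639/1745840628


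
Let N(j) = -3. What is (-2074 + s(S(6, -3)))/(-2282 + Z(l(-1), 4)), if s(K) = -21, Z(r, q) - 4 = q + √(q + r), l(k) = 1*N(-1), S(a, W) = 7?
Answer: 2095/2273 ≈ 0.92169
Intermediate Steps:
l(k) = -3 (l(k) = 1*(-3) = -3)
Z(r, q) = 4 + q + √(q + r) (Z(r, q) = 4 + (q + √(q + r)) = 4 + q + √(q + r))
(-2074 + s(S(6, -3)))/(-2282 + Z(l(-1), 4)) = (-2074 - 21)/(-2282 + (4 + 4 + √(4 - 3))) = -2095/(-2282 + (4 + 4 + √1)) = -2095/(-2282 + (4 + 4 + 1)) = -2095/(-2282 + 9) = -2095/(-2273) = -2095*(-1/2273) = 2095/2273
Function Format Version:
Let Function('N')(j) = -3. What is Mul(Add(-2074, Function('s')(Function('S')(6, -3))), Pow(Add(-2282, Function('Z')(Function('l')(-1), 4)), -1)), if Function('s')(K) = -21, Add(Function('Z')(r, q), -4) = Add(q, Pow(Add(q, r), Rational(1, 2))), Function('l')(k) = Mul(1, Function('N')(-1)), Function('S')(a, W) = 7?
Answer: Rational(2095, 2273) ≈ 0.92169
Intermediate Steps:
Function('l')(k) = -3 (Function('l')(k) = Mul(1, -3) = -3)
Function('Z')(r, q) = Add(4, q, Pow(Add(q, r), Rational(1, 2))) (Function('Z')(r, q) = Add(4, Add(q, Pow(Add(q, r), Rational(1, 2)))) = Add(4, q, Pow(Add(q, r), Rational(1, 2))))
Mul(Add(-2074, Function('s')(Function('S')(6, -3))), Pow(Add(-2282, Function('Z')(Function('l')(-1), 4)), -1)) = Mul(Add(-2074, -21), Pow(Add(-2282, Add(4, 4, Pow(Add(4, -3), Rational(1, 2)))), -1)) = Mul(-2095, Pow(Add(-2282, Add(4, 4, Pow(1, Rational(1, 2)))), -1)) = Mul(-2095, Pow(Add(-2282, Add(4, 4, 1)), -1)) = Mul(-2095, Pow(Add(-2282, 9), -1)) = Mul(-2095, Pow(-2273, -1)) = Mul(-2095, Rational(-1, 2273)) = Rational(2095, 2273)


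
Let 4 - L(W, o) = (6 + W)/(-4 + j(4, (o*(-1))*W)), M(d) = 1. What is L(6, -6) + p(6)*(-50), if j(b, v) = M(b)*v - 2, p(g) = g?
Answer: -1482/5 ≈ -296.40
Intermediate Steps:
j(b, v) = -2 + v (j(b, v) = 1*v - 2 = v - 2 = -2 + v)
L(W, o) = 4 - (6 + W)/(-6 - W*o) (L(W, o) = 4 - (6 + W)/(-4 + (-2 + (o*(-1))*W)) = 4 - (6 + W)/(-4 + (-2 + (-o)*W)) = 4 - (6 + W)/(-4 + (-2 - W*o)) = 4 - (6 + W)/(-6 - W*o))
L(6, -6) + p(6)*(-50) = (30 + 6 + 4*6*(-6))/(6 + 6*(-6)) + 6*(-50) = (30 + 6 - 144)/(6 - 36) - 300 = -108/(-30) - 300 = -1/30*(-108) - 300 = 18/5 - 300 = -1482/5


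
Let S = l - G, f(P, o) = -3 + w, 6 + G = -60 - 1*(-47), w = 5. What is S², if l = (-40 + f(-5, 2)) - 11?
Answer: 900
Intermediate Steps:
G = -19 (G = -6 + (-60 - 1*(-47)) = -6 + (-60 + 47) = -6 - 13 = -19)
f(P, o) = 2 (f(P, o) = -3 + 5 = 2)
l = -49 (l = (-40 + 2) - 11 = -38 - 11 = -49)
S = -30 (S = -49 - 1*(-19) = -49 + 19 = -30)
S² = (-30)² = 900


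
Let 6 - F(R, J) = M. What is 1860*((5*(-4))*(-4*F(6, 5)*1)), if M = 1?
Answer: 744000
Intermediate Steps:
F(R, J) = 5 (F(R, J) = 6 - 1*1 = 6 - 1 = 5)
1860*((5*(-4))*(-4*F(6, 5)*1)) = 1860*((5*(-4))*(-4*5*1)) = 1860*(-(-400)) = 1860*(-20*(-20)) = 1860*400 = 744000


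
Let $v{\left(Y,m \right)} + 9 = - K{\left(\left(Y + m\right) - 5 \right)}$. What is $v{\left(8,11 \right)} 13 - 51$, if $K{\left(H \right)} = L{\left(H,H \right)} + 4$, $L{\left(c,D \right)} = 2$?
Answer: $-246$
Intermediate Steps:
$K{\left(H \right)} = 6$ ($K{\left(H \right)} = 2 + 4 = 6$)
$v{\left(Y,m \right)} = -15$ ($v{\left(Y,m \right)} = -9 - 6 = -15$)
$v{\left(8,11 \right)} 13 - 51 = \left(-15\right) 13 - 51 = -195 - 51 = -246$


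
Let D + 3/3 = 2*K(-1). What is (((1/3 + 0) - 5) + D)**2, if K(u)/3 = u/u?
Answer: 1/9 ≈ 0.11111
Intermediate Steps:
K(u) = 3 (K(u) = 3*(u/u) = 3*1 = 3)
D = 5 (D = -1 + 2*3 = -1 + 6 = 5)
(((1/3 + 0) - 5) + D)**2 = (((1/3 + 0) - 5) + 5)**2 = ((1/3 - 5) + 5)**2 = (-14/3 + 5)**2 = (1/3)**2 = 1/9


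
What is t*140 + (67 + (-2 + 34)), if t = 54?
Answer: 7659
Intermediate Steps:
t*140 + (67 + (-2 + 34)) = 54*140 + (67 + (-2 + 34)) = 7560 + (67 + 32) = 7560 + 99 = 7659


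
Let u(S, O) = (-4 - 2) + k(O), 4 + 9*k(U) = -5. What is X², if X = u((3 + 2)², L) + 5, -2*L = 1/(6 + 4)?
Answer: 4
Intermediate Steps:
L = -1/20 (L = -1/(2*(6 + 4)) = -½/10 = -½*⅒ = -1/20 ≈ -0.050000)
k(U) = -1 (k(U) = -4/9 + (⅑)*(-5) = -4/9 - 5/9 = -1)
u(S, O) = -7 (u(S, O) = (-4 - 2) - 1 = -6 - 1 = -7)
X = -2 (X = -7 + 5 = -2)
X² = (-2)² = 4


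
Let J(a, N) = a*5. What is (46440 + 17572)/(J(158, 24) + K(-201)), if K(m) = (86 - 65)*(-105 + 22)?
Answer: -64012/953 ≈ -67.169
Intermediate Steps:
J(a, N) = 5*a
K(m) = -1743 (K(m) = 21*(-83) = -1743)
(46440 + 17572)/(J(158, 24) + K(-201)) = (46440 + 17572)/(5*158 - 1743) = 64012/(790 - 1743) = 64012/(-953) = 64012*(-1/953) = -64012/953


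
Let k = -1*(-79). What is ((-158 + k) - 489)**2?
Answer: 322624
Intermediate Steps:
k = 79
((-158 + k) - 489)**2 = ((-158 + 79) - 489)**2 = (-79 - 489)**2 = (-568)**2 = 322624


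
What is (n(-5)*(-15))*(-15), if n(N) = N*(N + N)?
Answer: 11250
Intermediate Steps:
n(N) = 2*N**2 (n(N) = N*(2*N) = 2*N**2)
(n(-5)*(-15))*(-15) = ((2*(-5)**2)*(-15))*(-15) = ((2*25)*(-15))*(-15) = (50*(-15))*(-15) = -750*(-15) = 11250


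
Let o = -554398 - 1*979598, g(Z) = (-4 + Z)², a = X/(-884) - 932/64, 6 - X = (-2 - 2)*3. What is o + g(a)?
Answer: -19175688378135/12503296 ≈ -1.5337e+6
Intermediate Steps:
X = 18 (X = 6 - (-2 - 2)*3 = 6 - (-4)*3 = 6 - 1*(-12) = 6 + 12 = 18)
a = -51565/3536 (a = 18/(-884) - 932/64 = 18*(-1/884) - 932*1/64 = -9/442 - 233/16 = -51565/3536 ≈ -14.583)
o = -1533996 (o = -554398 - 979598 = -1533996)
o + g(a) = -1533996 + (-4 - 51565/3536)² = -1533996 + (-65709/3536)² = -1533996 + 4317672681/12503296 = -19175688378135/12503296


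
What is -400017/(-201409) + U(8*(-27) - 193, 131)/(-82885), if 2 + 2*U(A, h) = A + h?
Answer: 6636721261/3338756993 ≈ 1.9878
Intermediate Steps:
U(A, h) = -1 + A/2 + h/2 (U(A, h) = -1 + (A + h)/2 = -1 + (A/2 + h/2) = -1 + A/2 + h/2)
-400017/(-201409) + U(8*(-27) - 193, 131)/(-82885) = -400017/(-201409) + (-1 + (8*(-27) - 193)/2 + (1/2)*131)/(-82885) = -400017*(-1/201409) + (-1 + (-216 - 193)/2 + 131/2)*(-1/82885) = 400017/201409 + (-1 + (1/2)*(-409) + 131/2)*(-1/82885) = 400017/201409 + (-1 - 409/2 + 131/2)*(-1/82885) = 400017/201409 - 140*(-1/82885) = 400017/201409 + 28/16577 = 6636721261/3338756993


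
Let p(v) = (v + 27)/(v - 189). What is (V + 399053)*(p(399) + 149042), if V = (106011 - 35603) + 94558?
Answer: 2942228238279/35 ≈ 8.4064e+10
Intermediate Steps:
p(v) = (27 + v)/(-189 + v)
V = 164966 (V = 70408 + 94558 = 164966)
(V + 399053)*(p(399) + 149042) = (164966 + 399053)*((27 + 399)/(-189 + 399) + 149042) = 564019*(426/210 + 149042) = 564019*((1/210)*426 + 149042) = 564019*(71/35 + 149042) = 564019*(5216541/35) = 2942228238279/35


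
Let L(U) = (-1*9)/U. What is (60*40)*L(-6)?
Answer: 3600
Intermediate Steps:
L(U) = -9/U
(60*40)*L(-6) = (60*40)*(-9/(-6)) = 2400*(-9*(-1/6)) = 2400*(3/2) = 3600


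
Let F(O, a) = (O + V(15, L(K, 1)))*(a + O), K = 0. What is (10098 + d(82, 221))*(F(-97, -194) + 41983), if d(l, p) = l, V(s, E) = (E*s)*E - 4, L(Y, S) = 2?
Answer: 548844520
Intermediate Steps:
V(s, E) = -4 + s*E² (V(s, E) = s*E² - 4 = -4 + s*E²)
F(O, a) = (56 + O)*(O + a) (F(O, a) = (O + (-4 + 15*2²))*(a + O) = (O + (-4 + 15*4))*(O + a) = (O + (-4 + 60))*(O + a) = (O + 56)*(O + a) = (56 + O)*(O + a))
(10098 + d(82, 221))*(F(-97, -194) + 41983) = (10098 + 82)*(((-97)² + 56*(-97) + 56*(-194) - 97*(-194)) + 41983) = 10180*((9409 - 5432 - 10864 + 18818) + 41983) = 10180*(11931 + 41983) = 10180*53914 = 548844520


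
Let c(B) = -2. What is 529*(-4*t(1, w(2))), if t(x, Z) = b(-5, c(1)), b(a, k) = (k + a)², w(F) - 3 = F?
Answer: -103684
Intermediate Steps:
w(F) = 3 + F
b(a, k) = (a + k)²
t(x, Z) = 49 (t(x, Z) = (-5 - 2)² = (-7)² = 49)
529*(-4*t(1, w(2))) = 529*(-4*49) = 529*(-196) = -103684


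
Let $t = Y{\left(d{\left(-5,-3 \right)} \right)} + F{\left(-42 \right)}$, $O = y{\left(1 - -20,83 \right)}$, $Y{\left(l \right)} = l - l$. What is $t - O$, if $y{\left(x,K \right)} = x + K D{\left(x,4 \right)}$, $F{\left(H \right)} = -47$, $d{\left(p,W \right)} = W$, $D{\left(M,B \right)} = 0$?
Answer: $-68$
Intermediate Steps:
$y{\left(x,K \right)} = x$ ($y{\left(x,K \right)} = x + K 0 = x + 0 = x$)
$Y{\left(l \right)} = 0$
$O = 21$ ($O = 1 - -20 = 1 + 20 = 21$)
$t = -47$ ($t = 0 - 47 = -47$)
$t - O = -47 - 21 = -68$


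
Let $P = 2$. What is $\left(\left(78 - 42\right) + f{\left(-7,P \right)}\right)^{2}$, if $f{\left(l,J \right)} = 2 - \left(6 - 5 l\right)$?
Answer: $9$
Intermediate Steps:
$f{\left(l,J \right)} = -4 + 5 l$ ($f{\left(l,J \right)} = 2 + \left(-6 + 5 l\right) = -4 + 5 l$)
$\left(\left(78 - 42\right) + f{\left(-7,P \right)}\right)^{2} = \left(\left(78 - 42\right) + \left(-4 + 5 \left(-7\right)\right)\right)^{2} = \left(\left(78 - 42\right) - 39\right)^{2} = \left(36 - 39\right)^{2} = \left(-3\right)^{2} = 9$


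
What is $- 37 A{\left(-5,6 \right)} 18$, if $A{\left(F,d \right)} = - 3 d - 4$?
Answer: $14652$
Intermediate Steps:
$A{\left(F,d \right)} = -4 - 3 d$
$- 37 A{\left(-5,6 \right)} 18 = - 37 \left(-4 - 18\right) 18 = \left(-37\right) \left(-22\right) 18 = 814 \cdot 18 = 14652$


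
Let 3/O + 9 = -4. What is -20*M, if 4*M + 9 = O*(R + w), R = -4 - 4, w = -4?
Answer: 405/13 ≈ 31.154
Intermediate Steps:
O = -3/13 (O = 3/(-9 - 4) = 3/(-13) = 3*(-1/13) = -3/13 ≈ -0.23077)
R = -8
M = -81/52 (M = -9/4 + (-3*(-8 - 4)/13)/4 = -9/4 + (-3/13*(-12))/4 = -9/4 + (¼)*(36/13) = -9/4 + 9/13 = -81/52 ≈ -1.5577)
-20*M = -20*(-81/52) = 405/13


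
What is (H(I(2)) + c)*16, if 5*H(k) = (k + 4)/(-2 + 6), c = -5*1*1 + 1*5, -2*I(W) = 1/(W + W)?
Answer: 31/10 ≈ 3.1000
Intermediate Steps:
I(W) = -1/(4*W) (I(W) = -1/(2*(W + W)) = -1/(2*W)/2 = -1/(4*W))
c = 0 (c = -5*1 + 5 = -5 + 5 = 0)
H(k) = ⅕ + k/20 (H(k) = ((k + 4)/(-2 + 6))/5 = ((4 + k)/4)/5 = ((4 + k)*(¼))/5 = (1 + k/4)/5 = ⅕ + k/20)
(H(I(2)) + c)*16 = ((⅕ + (-¼/2)/20) + 0)*16 = ((⅕ + (-¼*½)/20) + 0)*16 = ((⅕ + (1/20)*(-⅛)) + 0)*16 = ((⅕ - 1/160) + 0)*16 = (31/160 + 0)*16 = (31/160)*16 = 31/10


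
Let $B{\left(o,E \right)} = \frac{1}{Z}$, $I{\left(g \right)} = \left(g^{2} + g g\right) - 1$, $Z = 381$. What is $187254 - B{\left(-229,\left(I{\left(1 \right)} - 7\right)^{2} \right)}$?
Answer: $\frac{71343773}{381} \approx 1.8725 \cdot 10^{5}$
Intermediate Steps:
$I{\left(g \right)} = -1 + 2 g^{2}$ ($I{\left(g \right)} = \left(g^{2} + g^{2}\right) - 1 = 2 g^{2} - 1 = -1 + 2 g^{2}$)
$B{\left(o,E \right)} = \frac{1}{381}$
$187254 - B{\left(-229,\left(I{\left(1 \right)} - 7\right)^{2} \right)} = 187254 - \frac{1}{381} = \frac{71343773}{381}$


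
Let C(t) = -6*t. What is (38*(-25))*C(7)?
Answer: 39900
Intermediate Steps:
(38*(-25))*C(7) = (38*(-25))*(-6*7) = -950*(-42) = 39900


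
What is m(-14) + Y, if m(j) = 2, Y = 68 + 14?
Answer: 84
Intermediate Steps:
Y = 82
m(-14) + Y = 2 + 82 = 84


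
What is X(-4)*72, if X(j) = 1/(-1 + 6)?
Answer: 72/5 ≈ 14.400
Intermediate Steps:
X(j) = ⅕ (X(j) = 1/5 = ⅕)
X(-4)*72 = (⅕)*72 = 72/5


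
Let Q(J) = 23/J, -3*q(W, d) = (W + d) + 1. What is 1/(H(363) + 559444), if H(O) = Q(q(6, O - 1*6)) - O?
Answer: 364/203505415 ≈ 1.7887e-6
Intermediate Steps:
q(W, d) = -⅓ - W/3 - d/3 (q(W, d) = -((W + d) + 1)/3 = -(1 + W + d)/3 = -⅓ - W/3 - d/3)
H(O) = -O + 23/(-⅓ - O/3) (H(O) = 23/(-⅓ - ⅓*6 - (O - 1*6)/3) - O = 23/(-⅓ - 2 - (O - 6)/3) - O = 23/(-⅓ - 2 - (-6 + O)/3) - O = 23/(-⅓ - 2 + (2 - O/3)) - O = 23/(-⅓ - O/3) - O = -O + 23/(-⅓ - O/3))
1/(H(363) + 559444) = 1/((-69 - 1*363*(1 + 363))/(1 + 363) + 559444) = 1/((-69 - 1*363*364)/364 + 559444) = 1/((-69 - 132132)/364 + 559444) = 1/((1/364)*(-132201) + 559444) = 1/(-132201/364 + 559444) = 1/(203505415/364) = 364/203505415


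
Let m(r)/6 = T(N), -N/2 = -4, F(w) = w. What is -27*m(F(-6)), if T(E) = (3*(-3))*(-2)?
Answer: -2916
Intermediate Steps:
N = 8 (N = -2*(-4) = 8)
T(E) = 18 (T(E) = -9*(-2) = 18)
m(r) = 108 (m(r) = 6*18 = 108)
-27*m(F(-6)) = -27*108 = -2916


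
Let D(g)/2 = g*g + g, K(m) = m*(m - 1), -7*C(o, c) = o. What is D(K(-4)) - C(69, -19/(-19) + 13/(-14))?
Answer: 5949/7 ≈ 849.86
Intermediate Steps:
C(o, c) = -o/7
K(m) = m*(-1 + m)
D(g) = 2*g + 2*g**2 (D(g) = 2*(g*g + g) = 2*(g**2 + g) = 2*(g + g**2) = 2*g + 2*g**2)
D(K(-4)) - C(69, -19/(-19) + 13/(-14)) = 2*(-4*(-1 - 4))*(1 - 4*(-1 - 4)) - (-1)*69/7 = 2*(-4*(-5))*(1 - 4*(-5)) - 1*(-69/7) = 2*20*(1 + 20) + 69/7 = 2*20*21 + 69/7 = 840 + 69/7 = 5949/7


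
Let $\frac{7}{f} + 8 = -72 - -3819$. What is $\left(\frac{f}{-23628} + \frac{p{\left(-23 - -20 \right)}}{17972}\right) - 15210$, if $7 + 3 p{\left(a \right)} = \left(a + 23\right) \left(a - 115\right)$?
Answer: $- \frac{1509347786523902}{99233624589} \approx -15210.0$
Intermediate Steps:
$p{\left(a \right)} = - \frac{7}{3} + \frac{\left(-115 + a\right) \left(23 + a\right)}{3}$ ($p{\left(a \right)} = - \frac{7}{3} + \frac{\left(a + 23\right) \left(a - 115\right)}{3} = - \frac{7}{3} + \frac{\left(23 + a\right) \left(-115 + a\right)}{3} = - \frac{7}{3} + \frac{\left(-115 + a\right) \left(23 + a\right)}{3}$)
$f = \frac{7}{3739}$ ($f = \frac{7}{-8 - -3747} = \frac{7}{-8 + \left(-72 + 3819\right)} = \frac{7}{-8 + 3747} = \frac{7}{3739} \approx 0.0018722$)
$\left(\frac{f}{-23628} + \frac{p{\left(-23 - -20 \right)}}{17972}\right) - 15210 = \left(\frac{7}{3739 \left(-23628\right)} + \frac{-884 - \frac{92 \left(-23 - -20\right)}{3} + \frac{\left(-23 - -20\right)^{2}}{3}}{17972}\right) - 15210 = \left(\frac{7}{3739} \left(- \frac{1}{23628}\right) + \left(-884 - \frac{92 \left(-23 + 20\right)}{3} + \frac{\left(-23 + 20\right)^{2}}{3}\right) \frac{1}{17972}\right) - 15210 = \left(- \frac{7}{88345092} + \left(-884 - -92 + \frac{\left(-3\right)^{2}}{3}\right) \frac{1}{17972}\right) - 15210 = \left(- \frac{7}{88345092} + \left(-884 + 92 + \frac{1}{3} \cdot 9\right) \frac{1}{17972}\right) - 15210 = \left(- \frac{7}{88345092} + \left(-884 + 92 + 3\right) \frac{1}{17972}\right) - 15210 = \left(- \frac{7}{88345092} - \frac{789}{17972}\right) - 15210 = - \frac{4356525212}{99233624589} - 15210 = - \frac{1509347786523902}{99233624589}$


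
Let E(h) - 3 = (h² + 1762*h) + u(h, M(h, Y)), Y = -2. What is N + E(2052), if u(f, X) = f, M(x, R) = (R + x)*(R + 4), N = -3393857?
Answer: 4434526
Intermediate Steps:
M(x, R) = (4 + R)*(R + x) (M(x, R) = (R + x)*(4 + R) = (4 + R)*(R + x))
E(h) = 3 + h² + 1763*h (E(h) = 3 + ((h² + 1762*h) + h) = 3 + (h² + 1763*h) = 3 + h² + 1763*h)
N + E(2052) = -3393857 + (3 + 2052² + 1763*2052) = -3393857 + (3 + 4210704 + 3617676) = -3393857 + 7828383 = 4434526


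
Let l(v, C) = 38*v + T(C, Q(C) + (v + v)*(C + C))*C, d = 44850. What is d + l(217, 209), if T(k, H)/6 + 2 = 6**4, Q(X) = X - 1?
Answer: 1675772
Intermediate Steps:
Q(X) = -1 + X
T(k, H) = 7764 (T(k, H) = -12 + 6*6**4 = -12 + 6*1296 = -12 + 7776 = 7764)
l(v, C) = 38*v + 7764*C
d + l(217, 209) = 44850 + (38*217 + 7764*209) = 44850 + (8246 + 1622676) = 44850 + 1630922 = 1675772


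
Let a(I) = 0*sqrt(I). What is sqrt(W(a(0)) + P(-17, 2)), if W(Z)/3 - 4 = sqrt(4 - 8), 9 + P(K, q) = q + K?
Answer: sqrt(-12 + 6*I) ≈ 0.84155 + 3.5649*I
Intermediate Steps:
a(I) = 0
P(K, q) = -9 + K + q (P(K, q) = -9 + (q + K) = -9 + (K + q) = -9 + K + q)
W(Z) = 12 + 6*I (W(Z) = 12 + 3*sqrt(4 - 8) = 12 + 3*sqrt(-4) = 12 + 3*(2*I) = 12 + 6*I)
sqrt(W(a(0)) + P(-17, 2)) = sqrt((12 + 6*I) + (-9 - 17 + 2)) = sqrt((12 + 6*I) - 24) = sqrt(-12 + 6*I)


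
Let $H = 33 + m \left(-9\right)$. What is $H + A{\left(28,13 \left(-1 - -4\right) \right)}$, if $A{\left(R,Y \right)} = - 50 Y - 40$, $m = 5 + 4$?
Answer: $-2038$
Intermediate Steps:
$m = 9$
$A{\left(R,Y \right)} = -40 - 50 Y$
$H = -48$ ($H = 33 + 9 \left(-9\right) = 33 - 81 = -48$)
$H + A{\left(28,13 \left(-1 - -4\right) \right)} = -48 - \left(40 + 50 \cdot 13 \left(-1 - -4\right)\right) = -48 - \left(40 + 50 \cdot 13 \left(-1 + 4\right)\right) = -48 - \left(40 + 50 \cdot 13 \cdot 3\right) = -48 - 1990 = -2038$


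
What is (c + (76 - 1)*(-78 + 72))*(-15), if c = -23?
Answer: 7095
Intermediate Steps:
(c + (76 - 1)*(-78 + 72))*(-15) = (-23 + (76 - 1)*(-78 + 72))*(-15) = (-23 + 75*(-6))*(-15) = (-23 - 450)*(-15) = -473*(-15) = 7095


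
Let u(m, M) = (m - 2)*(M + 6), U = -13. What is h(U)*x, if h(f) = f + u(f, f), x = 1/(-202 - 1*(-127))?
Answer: -92/75 ≈ -1.2267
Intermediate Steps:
x = -1/75 (x = 1/(-202 + 127) = 1/(-75) = -1/75 ≈ -0.013333)
u(m, M) = (-2 + m)*(6 + M)
h(f) = -12 + f**2 + 5*f (h(f) = f + (-12 - 2*f + 6*f + f*f) = f + (-12 - 2*f + 6*f + f**2) = f + (-12 + f**2 + 4*f) = -12 + f**2 + 5*f)
h(U)*x = (-12 + (-13)**2 + 5*(-13))*(-1/75) = (-12 + 169 - 65)*(-1/75) = 92*(-1/75) = -92/75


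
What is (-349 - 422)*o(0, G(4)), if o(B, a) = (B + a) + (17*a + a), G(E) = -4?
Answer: 58596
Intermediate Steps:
o(B, a) = B + 19*a (o(B, a) = (B + a) + 18*a = B + 19*a)
(-349 - 422)*o(0, G(4)) = (-349 - 422)*(0 + 19*(-4)) = -771*(0 - 76) = -771*(-76) = 58596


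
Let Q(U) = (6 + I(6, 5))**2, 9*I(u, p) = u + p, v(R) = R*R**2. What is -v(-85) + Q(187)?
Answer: 49748350/81 ≈ 6.1418e+5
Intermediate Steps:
v(R) = R**3
I(u, p) = p/9 + u/9 (I(u, p) = (u + p)/9 = (p + u)/9 = p/9 + u/9)
Q(U) = 4225/81 (Q(U) = (6 + ((1/9)*5 + (1/9)*6))**2 = (6 + (5/9 + 2/3))**2 = (6 + 11/9)**2 = (65/9)**2 = 4225/81)
-v(-85) + Q(187) = -1*(-85)**3 + 4225/81 = -1*(-614125) + 4225/81 = 614125 + 4225/81 = 49748350/81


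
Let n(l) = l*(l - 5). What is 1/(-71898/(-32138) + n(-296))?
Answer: 16069/1431719573 ≈ 1.1224e-5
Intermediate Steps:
n(l) = l*(-5 + l)
1/(-71898/(-32138) + n(-296)) = 1/(-71898/(-32138) - 296*(-5 - 296)) = 1/(-71898*(-1/32138) - 296*(-301)) = 1/(35949/16069 + 89096) = 1/(1431719573/16069) = 16069/1431719573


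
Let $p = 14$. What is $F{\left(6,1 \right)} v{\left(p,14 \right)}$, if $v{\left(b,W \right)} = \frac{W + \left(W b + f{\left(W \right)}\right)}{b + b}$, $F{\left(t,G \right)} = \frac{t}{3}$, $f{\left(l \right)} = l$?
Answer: $16$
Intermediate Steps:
$F{\left(t,G \right)} = \frac{t}{3}$ ($F{\left(t,G \right)} = t \frac{1}{3} = \frac{t}{3}$)
$v{\left(b,W \right)} = \frac{2 W + W b}{2 b}$ ($v{\left(b,W \right)} = \frac{W + \left(W b + W\right)}{b + b} = \frac{W + \left(W + W b\right)}{2 b} = \left(2 W + W b\right) \frac{1}{2 b} = \frac{2 W + W b}{2 b}$)
$F{\left(6,1 \right)} v{\left(p,14 \right)} = \frac{1}{3} \cdot 6 \left(\frac{1}{2} \cdot 14 + \frac{14}{14}\right) = 2 \left(7 + 14 \cdot \frac{1}{14}\right) = 2 \left(7 + 1\right) = 2 \cdot 8 = 16$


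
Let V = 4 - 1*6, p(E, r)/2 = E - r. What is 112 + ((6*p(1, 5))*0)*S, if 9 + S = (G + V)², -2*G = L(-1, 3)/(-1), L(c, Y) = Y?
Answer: 112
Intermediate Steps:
p(E, r) = -2*r + 2*E (p(E, r) = 2*(E - r) = -2*r + 2*E)
V = -2 (V = 4 - 6 = -2)
G = 3/2 (G = -3/(2*(-1)) = -3*(-1)/2 = -½*(-3) = 3/2 ≈ 1.5000)
S = -35/4 (S = -9 + (3/2 - 2)² = -9 + (-½)² = -9 + ¼ = -35/4 ≈ -8.7500)
112 + ((6*p(1, 5))*0)*S = 112 + ((6*(-2*5 + 2*1))*0)*(-35/4) = 112 + ((6*(-10 + 2))*0)*(-35/4) = 112 + ((6*(-8))*0)*(-35/4) = 112 - 48*0*(-35/4) = 112 + 0*(-35/4) = 112 + 0 = 112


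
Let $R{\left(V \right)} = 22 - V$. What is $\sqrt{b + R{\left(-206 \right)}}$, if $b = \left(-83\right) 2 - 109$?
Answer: $i \sqrt{47} \approx 6.8557 i$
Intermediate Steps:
$b = -275$ ($b = -166 - 109 = -275$)
$\sqrt{b + R{\left(-206 \right)}} = \sqrt{-275 + \left(22 - -206\right)} = \sqrt{-275 + \left(22 + 206\right)} = \sqrt{-275 + 228} = \sqrt{-47} = i \sqrt{47}$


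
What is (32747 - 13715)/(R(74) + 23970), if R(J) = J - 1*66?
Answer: 9516/11989 ≈ 0.79373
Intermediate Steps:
R(J) = -66 + J (R(J) = J - 66 = -66 + J)
(32747 - 13715)/(R(74) + 23970) = (32747 - 13715)/((-66 + 74) + 23970) = 19032/(8 + 23970) = 19032/23978 = 19032*(1/23978) = 9516/11989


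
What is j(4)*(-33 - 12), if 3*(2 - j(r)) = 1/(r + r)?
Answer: -705/8 ≈ -88.125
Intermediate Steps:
j(r) = 2 - 1/(6*r) (j(r) = 2 - 1/(3*(r + r)) = 2 - 1/(2*r)/3 = 2 - 1/(6*r))
j(4)*(-33 - 12) = (2 - 1/6/4)*(-33 - 12) = (2 - 1/6*1/4)*(-45) = (2 - 1/24)*(-45) = (47/24)*(-45) = -705/8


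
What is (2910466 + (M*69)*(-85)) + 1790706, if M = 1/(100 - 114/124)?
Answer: 28878935966/6143 ≈ 4.7011e+6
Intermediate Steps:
M = 62/6143 (M = 1/(100 - 114*1/124) = 1/(100 - 57/62) = 1/(6143/62) = 62/6143 ≈ 0.010093)
(2910466 + (M*69)*(-85)) + 1790706 = (2910466 + ((62/6143)*69)*(-85)) + 1790706 = (2910466 + (4278/6143)*(-85)) + 1790706 = (2910466 - 363630/6143) + 1790706 = 17878629008/6143 + 1790706 = 28878935966/6143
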